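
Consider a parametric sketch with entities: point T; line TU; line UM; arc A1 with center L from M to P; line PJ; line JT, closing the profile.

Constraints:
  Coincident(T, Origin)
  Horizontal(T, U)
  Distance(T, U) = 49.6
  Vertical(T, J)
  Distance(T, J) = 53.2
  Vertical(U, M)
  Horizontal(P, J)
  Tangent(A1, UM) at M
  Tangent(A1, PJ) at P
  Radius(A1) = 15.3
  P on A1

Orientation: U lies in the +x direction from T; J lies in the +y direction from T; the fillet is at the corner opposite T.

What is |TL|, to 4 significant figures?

51.12

T is at the origin; TU is horizontal with |TU| = 49.6 and U on the +x side, so U = (49.60, 0.000). T and J share the same x with |TJ| = 53.2 and J on the +y side, so J = (0.000, 53.20). The virtual corner opposite T is at (49.60, 53.20). Since A1 is tangent to UM there, LM ⟂ UM and since A1 is tangent to PJ there, LP ⟂ PJ, with radius 15.3, so the center L sits 15.3 in from both sides at L = (34.30, 37.90). Then |TL| = |L − T| = 51.12.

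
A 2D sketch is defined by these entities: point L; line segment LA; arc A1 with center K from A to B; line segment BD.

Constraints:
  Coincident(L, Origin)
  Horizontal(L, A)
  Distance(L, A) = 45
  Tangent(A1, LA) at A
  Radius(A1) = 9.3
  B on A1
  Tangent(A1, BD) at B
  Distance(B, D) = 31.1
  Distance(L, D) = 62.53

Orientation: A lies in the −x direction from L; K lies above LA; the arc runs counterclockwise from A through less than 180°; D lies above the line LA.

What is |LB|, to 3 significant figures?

38.3

Checks: |LA| = 45.00 ✓; |KB| = 9.300 ✓; ∠(KB, BD) = 90.00° ✓; |BD| = 31.10 ✓; |LD| = 62.53 ✓.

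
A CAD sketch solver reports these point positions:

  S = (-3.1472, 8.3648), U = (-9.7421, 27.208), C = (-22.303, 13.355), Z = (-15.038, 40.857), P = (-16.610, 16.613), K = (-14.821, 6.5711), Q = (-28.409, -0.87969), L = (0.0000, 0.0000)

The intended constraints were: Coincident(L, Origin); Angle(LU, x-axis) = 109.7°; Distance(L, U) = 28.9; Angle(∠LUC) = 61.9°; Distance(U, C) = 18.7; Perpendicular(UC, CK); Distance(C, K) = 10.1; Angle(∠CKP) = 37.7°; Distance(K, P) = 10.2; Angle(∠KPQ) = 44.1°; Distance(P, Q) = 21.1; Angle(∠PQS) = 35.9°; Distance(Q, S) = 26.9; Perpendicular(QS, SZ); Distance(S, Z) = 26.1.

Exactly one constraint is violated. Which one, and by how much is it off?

Distance(S, Z) = 26.1 — off by 8.50.

L = (0.00, 0.00) ✓; LU at 109.7° ✓; |LU| = 28.90 ✓; ∠LUC = 61.90° ✓; |UC| = 18.70 ✓; ∠(UC, CK) = 90.00° ✓; |CK| = 10.10 ✓; ∠CKP = 37.70° ✓; |KP| = 10.20 ✓; ∠KPQ = 44.10° ✓; |PQ| = 21.10 ✓; ∠PQS = 35.90° ✓; |QS| = 26.90 ✓; ∠(QS, SZ) = 90.00° ✓; |SZ| = 34.60 ✗.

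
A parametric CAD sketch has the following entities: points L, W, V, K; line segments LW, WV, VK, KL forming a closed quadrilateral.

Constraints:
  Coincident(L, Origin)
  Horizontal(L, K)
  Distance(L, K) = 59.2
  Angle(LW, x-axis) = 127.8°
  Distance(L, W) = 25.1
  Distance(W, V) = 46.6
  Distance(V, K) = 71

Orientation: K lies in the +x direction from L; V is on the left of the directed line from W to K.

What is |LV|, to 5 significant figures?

57.304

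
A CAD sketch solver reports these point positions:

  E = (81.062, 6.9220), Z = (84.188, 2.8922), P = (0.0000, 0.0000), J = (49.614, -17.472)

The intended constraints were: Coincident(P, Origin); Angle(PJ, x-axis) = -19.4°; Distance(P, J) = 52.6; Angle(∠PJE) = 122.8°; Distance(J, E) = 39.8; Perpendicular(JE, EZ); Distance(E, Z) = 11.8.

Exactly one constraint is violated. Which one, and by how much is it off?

Distance(E, Z) = 11.8 — off by 6.70.

P = (0.00, 0.00) ✓; PJ at -19.40° ✓; |PJ| = 52.60 ✓; ∠PJE = 122.8° ✓; |JE| = 39.80 ✓; ∠(JE, EZ) = 90.00° ✓; |EZ| = 5.100 ✗.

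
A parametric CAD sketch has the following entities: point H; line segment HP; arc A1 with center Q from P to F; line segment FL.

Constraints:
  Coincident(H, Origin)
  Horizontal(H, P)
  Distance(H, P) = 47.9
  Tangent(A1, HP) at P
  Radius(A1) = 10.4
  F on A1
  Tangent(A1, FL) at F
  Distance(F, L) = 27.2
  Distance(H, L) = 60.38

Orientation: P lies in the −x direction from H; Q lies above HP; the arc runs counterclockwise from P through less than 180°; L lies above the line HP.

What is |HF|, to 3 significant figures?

40.2

H is at the origin; HP is horizontal with |HP| = 47.9 and P on the −x side, so P = (-47.9, 0.00). Tangency of A1 to HP means the radius QP is perpendicular to HP, so Q = P + (0, 10.4) = (-47.9, 10.4). Since QF ⟂ FL (tangency), |QL| = √(10.4² + 27.2²) = 29.1 regardless of where F sits on A1. So L lies on both circle(H, 60.38) and circle(Q, 29.1); the above-HP intersection is L = (-45.7, 39.4). F is the foot of the tangent from L: F = (-37.9, 13.4).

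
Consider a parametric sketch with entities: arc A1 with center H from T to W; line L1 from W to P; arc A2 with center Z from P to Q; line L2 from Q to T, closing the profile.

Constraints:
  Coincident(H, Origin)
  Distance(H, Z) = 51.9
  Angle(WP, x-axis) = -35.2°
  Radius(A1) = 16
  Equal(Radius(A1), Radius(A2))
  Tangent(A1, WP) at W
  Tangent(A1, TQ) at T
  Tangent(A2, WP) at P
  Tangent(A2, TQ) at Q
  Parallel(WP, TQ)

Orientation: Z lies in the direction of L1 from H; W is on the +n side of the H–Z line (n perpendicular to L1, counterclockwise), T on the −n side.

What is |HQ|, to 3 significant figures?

54.3

The slot axis is L1's direction at -35.2°, so u = (cos -35.2°, sin -35.2°) = (0.817, -0.576) and n = (−sin -35.2°, cos -35.2°) = (0.576, 0.817). H is at the origin and Z lies 51.9 along u from H, so Z = 51.9·u = (42.4, -29.9). Tangency of A1 to both parallel lines with radius 16.0 puts W and T at H ± 16.0·n: W = (9.22, 13.1), T = (-9.22, -13.1). Equal radii place P and Q the same way about Z: P = Z + 16.0·n = (51.6, -16.8), Q = Z − 16.0·n = (33.2, -43.0). Then |HQ| = |Q − H| = 54.3.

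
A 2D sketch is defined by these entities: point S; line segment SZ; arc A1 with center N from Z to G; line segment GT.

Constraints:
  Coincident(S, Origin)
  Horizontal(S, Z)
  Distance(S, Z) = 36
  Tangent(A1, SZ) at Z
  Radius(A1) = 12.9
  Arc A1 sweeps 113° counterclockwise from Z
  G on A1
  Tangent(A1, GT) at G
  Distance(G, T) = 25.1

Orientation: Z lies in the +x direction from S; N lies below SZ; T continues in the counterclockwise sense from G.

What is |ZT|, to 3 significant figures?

41.1

S is at the origin; S and Z share the same y with |SZ| = 36.0 and Z on the +x side, so Z = (36.0, 0.00). The tangent condition forces NZ to be normal to SZ, so N = Z + (0, -12.9) = (36.0, -12.9). On A1, Z sits at bearing 90° from N; a 113° counterclockwise sweep puts G at bearing 203°, so G = N + 12.9·(cos 203°, sin 203°) = (24.1, -17.9). A1 meets GT tangentially, so NG is at right angles to GT, so GT runs along (−sin 203°, cos 203°); with |GT| = 25.1, T = (33.9, -41.0). Then |ZT| = |T − Z| = 41.1.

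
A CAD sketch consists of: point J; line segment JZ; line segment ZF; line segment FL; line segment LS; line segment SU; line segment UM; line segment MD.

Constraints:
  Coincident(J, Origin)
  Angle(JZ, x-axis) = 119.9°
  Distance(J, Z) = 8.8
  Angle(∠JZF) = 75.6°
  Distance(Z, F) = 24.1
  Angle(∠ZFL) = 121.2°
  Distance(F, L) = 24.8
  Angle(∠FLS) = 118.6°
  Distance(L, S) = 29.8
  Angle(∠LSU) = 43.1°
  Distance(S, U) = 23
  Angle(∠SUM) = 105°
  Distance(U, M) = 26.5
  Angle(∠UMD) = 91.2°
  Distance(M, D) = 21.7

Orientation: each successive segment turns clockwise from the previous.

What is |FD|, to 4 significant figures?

40.99

∠SUM = 105.0° gives UM at 43.40° from the x-axis; with |UM| = 26.5, M = (37.64, 6.676). ∠UMD = 91.2° gives MD at -45.40° from the x-axis; with |MD| = 21.7, D = (52.88, -8.775). Then |FD| = |D − F| = 40.99.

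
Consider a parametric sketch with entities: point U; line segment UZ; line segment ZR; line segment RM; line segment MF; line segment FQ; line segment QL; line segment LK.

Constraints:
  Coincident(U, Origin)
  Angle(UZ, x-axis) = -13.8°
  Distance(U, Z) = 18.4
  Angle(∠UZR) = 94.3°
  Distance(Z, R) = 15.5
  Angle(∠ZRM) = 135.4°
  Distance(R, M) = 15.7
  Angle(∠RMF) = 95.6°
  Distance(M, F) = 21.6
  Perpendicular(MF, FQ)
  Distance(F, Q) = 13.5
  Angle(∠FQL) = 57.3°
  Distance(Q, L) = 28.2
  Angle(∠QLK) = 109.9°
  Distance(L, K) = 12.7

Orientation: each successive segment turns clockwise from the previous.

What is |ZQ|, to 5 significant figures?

19.488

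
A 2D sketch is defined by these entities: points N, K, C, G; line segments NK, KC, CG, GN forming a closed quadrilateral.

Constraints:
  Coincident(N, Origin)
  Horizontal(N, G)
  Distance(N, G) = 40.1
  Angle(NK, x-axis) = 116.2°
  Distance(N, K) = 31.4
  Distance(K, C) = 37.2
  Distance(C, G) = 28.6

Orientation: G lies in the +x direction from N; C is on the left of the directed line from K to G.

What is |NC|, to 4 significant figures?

32.42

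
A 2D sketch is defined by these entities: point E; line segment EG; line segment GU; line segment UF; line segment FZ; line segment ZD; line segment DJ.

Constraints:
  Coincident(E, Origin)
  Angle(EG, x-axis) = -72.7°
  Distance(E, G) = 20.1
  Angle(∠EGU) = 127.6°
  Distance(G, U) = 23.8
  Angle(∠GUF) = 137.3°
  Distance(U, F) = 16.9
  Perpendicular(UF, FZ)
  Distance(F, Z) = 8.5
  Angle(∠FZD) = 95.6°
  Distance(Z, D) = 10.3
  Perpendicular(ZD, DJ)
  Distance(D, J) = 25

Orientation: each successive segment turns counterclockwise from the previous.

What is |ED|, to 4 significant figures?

34.79

E is at the origin; EG runs at -72.7° with length 20.1, so G = (5.977, -19.19). ∠EGU = 127.6° gives GU at -20.30° from the x-axis; with |GU| = 23.8, U = (28.30, -27.45). ∠GUF = 137.3° gives UF at 22.40° from the x-axis; with |UF| = 16.9, F = (43.92, -21.01). UF ⟂ FZ, so FZ runs at 112.4°; with |FZ| = 8.5, Z = (40.68, -13.15). ∠FZD = 95.6° gives ZD at -163.2° from the x-axis; with |ZD| = 10.3, D = (30.82, -16.13). Then |ED| = |D − E| = 34.79.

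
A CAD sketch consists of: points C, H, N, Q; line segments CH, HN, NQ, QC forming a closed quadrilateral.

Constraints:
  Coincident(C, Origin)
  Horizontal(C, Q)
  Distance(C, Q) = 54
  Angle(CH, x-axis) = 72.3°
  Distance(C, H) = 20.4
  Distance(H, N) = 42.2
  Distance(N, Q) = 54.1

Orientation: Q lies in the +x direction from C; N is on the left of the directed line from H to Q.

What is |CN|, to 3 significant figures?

61.3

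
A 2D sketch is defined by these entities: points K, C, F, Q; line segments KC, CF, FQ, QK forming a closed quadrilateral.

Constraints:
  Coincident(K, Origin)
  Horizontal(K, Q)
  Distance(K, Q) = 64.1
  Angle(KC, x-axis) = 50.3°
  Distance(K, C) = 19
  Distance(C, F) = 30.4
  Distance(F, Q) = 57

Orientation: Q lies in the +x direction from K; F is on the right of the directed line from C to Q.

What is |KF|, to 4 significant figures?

18.20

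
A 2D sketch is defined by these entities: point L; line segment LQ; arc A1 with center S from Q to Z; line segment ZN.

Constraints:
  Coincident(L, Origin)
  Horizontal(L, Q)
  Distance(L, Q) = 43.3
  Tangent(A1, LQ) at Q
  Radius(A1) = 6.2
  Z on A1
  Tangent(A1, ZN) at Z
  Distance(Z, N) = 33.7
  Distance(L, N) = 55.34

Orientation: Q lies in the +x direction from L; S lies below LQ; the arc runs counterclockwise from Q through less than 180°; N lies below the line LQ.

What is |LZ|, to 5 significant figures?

37.650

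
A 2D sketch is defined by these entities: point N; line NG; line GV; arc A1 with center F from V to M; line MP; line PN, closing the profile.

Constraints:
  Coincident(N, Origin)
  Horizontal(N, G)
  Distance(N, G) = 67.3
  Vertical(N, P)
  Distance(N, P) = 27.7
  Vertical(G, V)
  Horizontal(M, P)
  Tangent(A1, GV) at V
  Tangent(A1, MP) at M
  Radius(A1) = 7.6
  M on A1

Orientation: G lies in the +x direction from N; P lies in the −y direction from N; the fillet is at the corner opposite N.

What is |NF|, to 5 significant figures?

62.993

N is at the origin; NG is horizontal with |NG| = 67.3 and G on the +x side, so G = (67.300, 0.0000). NP is vertical with |NP| = 27.7 and P on the −y side, so P = (0.0000, -27.700). The virtual corner opposite N is at (67.300, -27.700). Since A1 is tangent to GV there, FV ⟂ GV and since A1 is tangent to MP there, FM ⟂ MP, with radius 7.6, so the center F sits 7.6 in from both sides at F = (59.700, -20.100). Then |NF| = |F − N| = 62.993.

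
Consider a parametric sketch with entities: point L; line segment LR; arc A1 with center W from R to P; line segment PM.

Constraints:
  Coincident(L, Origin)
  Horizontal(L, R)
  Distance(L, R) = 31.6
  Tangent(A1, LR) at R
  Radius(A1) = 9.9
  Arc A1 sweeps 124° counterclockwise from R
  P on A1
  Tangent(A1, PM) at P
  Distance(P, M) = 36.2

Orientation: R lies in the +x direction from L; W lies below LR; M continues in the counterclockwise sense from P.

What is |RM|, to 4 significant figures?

47.01

On A1, R sits at bearing 90° from W; a 124° counterclockwise sweep puts P at bearing 214°, so P = W + 9.9·(cos 214°, sin 214°) = (23.39, -15.44). Since A1 is tangent to PM there, WP ⟂ PM, so PM runs along (−sin 214°, cos 214°); with |PM| = 36.2, M = (43.64, -45.45). Then |RM| = |M − R| = 47.01.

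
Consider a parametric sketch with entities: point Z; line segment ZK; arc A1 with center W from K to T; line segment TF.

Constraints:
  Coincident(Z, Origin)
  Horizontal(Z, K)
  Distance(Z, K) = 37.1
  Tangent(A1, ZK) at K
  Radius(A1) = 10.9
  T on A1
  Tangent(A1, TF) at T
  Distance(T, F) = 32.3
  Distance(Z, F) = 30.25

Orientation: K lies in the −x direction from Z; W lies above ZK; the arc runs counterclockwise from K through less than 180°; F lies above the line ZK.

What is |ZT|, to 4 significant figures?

28.92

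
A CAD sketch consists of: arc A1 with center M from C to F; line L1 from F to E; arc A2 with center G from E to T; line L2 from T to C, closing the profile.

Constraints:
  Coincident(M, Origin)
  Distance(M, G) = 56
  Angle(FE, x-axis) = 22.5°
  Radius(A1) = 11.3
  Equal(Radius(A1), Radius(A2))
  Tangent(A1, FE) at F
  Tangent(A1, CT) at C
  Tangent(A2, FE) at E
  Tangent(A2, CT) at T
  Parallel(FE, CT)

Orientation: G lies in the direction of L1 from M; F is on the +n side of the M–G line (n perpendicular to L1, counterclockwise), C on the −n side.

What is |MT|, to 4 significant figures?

57.13

The slot axis is L1's direction at 22.5°, so u = (cos 22.5°, sin 22.5°) = (0.9239, 0.3827) and n = (−sin 22.5°, cos 22.5°) = (-0.3827, 0.9239). M is at the origin and G lies 56.0 along u from M, so G = 56.0·u = (51.74, 21.43). Tangency of A1 to both parallel lines with radius 11.3 puts F and C at M ± 11.3·n: F = (-4.324, 10.44), C = (4.324, -10.44). Equal radii place E and T the same way about G: E = G + 11.3·n = (47.41, 31.87), T = G − 11.3·n = (56.06, 10.99). Then |MT| = |T − M| = 57.13.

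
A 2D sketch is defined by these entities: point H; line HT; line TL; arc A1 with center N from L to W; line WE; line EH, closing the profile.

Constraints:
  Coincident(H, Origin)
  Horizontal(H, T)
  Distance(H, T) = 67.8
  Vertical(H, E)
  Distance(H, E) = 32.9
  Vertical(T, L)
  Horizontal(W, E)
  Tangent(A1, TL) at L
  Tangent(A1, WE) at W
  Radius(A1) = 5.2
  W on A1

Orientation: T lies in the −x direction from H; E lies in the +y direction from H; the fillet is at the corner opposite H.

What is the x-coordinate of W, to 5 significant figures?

-62.600

The virtual corner opposite H is at (-67.800, 32.900). A1 meets TL tangentially, so NL is at right angles to TL and the tangent condition forces NW to be normal to WE, with radius 5.2, so the center N sits 5.2 in from both sides at N = (-62.600, 27.700). That places the tangent points at L = (-67.800, 27.700) on TL and W = (-62.600, 32.900) on WE. So W.x = -62.600.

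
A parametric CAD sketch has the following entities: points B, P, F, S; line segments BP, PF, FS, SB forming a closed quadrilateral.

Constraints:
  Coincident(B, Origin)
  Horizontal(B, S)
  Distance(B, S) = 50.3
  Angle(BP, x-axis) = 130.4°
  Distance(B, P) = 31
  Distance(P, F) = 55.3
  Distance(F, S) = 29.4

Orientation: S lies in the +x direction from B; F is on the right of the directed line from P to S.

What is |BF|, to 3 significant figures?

25.5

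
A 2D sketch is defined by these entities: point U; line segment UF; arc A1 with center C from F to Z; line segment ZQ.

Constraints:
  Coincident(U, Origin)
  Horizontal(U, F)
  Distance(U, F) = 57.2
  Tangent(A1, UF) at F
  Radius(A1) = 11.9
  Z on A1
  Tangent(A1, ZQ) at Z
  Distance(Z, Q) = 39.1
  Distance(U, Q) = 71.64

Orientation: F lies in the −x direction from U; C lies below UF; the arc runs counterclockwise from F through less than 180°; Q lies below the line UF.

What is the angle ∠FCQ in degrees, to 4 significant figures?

168.8°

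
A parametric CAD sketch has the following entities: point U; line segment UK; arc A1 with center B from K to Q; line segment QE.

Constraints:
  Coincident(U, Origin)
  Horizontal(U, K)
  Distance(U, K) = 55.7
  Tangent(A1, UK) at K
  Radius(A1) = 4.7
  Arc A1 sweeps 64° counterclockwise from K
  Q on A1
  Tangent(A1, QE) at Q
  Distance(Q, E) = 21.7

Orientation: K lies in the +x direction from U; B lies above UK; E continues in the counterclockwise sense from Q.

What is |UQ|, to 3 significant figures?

60.0

U is at the origin; UK is horizontal with |UK| = 55.7 and K on the +x side, so K = (55.7, 0.00). A1 meets UK tangentially, so BK is at right angles to UK, so B = K + (0, 4.7) = (55.7, 4.70). On A1, K sits at bearing -90° from B; a 64° counterclockwise sweep puts Q at bearing -26°, so Q = B + 4.7·(cos -26°, sin -26°) = (59.9, 2.64). Then |UQ| = |Q − U| = 60.0.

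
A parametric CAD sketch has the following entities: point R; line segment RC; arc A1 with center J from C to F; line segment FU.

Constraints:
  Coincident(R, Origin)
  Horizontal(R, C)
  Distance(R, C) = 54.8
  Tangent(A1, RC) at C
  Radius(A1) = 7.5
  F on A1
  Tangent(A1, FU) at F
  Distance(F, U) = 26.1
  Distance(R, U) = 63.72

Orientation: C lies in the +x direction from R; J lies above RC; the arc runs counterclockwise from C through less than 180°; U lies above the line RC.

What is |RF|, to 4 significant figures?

62.69

Checks: |JF| = 7.500 ✓; ∠(JF, FU) = 90.00° ✓; |FU| = 26.10 ✓; |RU| = 63.72 ✓.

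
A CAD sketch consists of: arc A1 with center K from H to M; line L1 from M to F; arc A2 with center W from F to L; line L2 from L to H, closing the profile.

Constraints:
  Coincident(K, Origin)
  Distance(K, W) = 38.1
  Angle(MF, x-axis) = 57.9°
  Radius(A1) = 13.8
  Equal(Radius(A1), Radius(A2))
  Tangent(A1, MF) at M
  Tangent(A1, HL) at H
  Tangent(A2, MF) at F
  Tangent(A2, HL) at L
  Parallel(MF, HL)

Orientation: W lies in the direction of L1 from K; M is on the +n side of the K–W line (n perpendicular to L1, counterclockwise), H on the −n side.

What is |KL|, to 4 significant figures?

40.52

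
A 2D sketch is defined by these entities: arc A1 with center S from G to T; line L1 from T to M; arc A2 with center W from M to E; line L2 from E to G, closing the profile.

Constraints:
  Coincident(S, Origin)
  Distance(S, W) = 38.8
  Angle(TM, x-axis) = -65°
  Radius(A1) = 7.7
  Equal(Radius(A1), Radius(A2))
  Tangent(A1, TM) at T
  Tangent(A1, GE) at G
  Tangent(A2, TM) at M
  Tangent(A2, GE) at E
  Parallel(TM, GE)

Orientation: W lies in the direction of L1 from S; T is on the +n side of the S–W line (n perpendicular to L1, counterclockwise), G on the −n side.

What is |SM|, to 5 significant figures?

39.557

The slot axis is L1's direction at -65.0°, so u = (cos -65.0°, sin -65.0°) = (0.42262, -0.90631) and n = (−sin -65.0°, cos -65.0°) = (0.90631, 0.42262). S is at the origin and W lies 38.8 along u from S, so W = 38.8·u = (16.398, -35.165). Tangency of A1 to both parallel lines with radius 7.7 puts T and G at S ± 7.7·n: T = (6.9786, 3.2542), G = (-6.9786, -3.2542). Equal radii place M and E the same way about W: M = W + 7.7·n = (23.376, -31.911), E = W − 7.7·n = (9.4190, -38.419). Then |SM| = |M − S| = 39.557.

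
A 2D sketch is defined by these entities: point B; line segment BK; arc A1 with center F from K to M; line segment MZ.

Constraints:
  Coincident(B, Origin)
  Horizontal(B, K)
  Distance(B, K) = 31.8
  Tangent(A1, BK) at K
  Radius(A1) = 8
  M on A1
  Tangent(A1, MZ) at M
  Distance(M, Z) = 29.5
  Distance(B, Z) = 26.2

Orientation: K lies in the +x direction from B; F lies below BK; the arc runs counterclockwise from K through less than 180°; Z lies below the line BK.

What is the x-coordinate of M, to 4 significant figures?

25.69

Checks: |FM| = 8.000 ✓; ∠(FM, MZ) = 90.00° ✓; |MZ| = 29.50 ✓; |BZ| = 26.20 ✓.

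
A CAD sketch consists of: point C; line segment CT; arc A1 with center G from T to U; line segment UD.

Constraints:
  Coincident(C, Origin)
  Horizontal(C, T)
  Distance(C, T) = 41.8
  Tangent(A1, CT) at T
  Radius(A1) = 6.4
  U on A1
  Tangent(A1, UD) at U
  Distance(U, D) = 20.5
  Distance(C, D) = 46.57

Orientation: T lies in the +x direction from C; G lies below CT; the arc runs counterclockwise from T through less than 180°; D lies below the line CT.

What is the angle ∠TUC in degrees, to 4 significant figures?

120.7°

C is at the origin; CT is horizontal with |CT| = 41.8 and T on the +x side, so T = (41.80, 0.000). Since A1 is tangent to CT there, GT ⟂ CT, so G = T + (0, -6.4) = (41.80, -6.400). Since GU ⟂ UD (tangency), |GD| = √(6.4² + 20.5²) = 21.48 regardless of where U sits on A1. So D lies on both circle(C, 46.57) and circle(G, 21.48); the below-CT intersection is D = (37.61, -27.46). U is the foot of the tangent from D: U = (35.44, -7.079).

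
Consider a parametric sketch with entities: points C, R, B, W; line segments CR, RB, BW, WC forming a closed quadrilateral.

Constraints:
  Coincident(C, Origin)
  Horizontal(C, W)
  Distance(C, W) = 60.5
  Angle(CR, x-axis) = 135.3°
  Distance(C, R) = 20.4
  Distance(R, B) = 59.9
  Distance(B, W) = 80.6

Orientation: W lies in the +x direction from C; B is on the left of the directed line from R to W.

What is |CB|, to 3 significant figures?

68.2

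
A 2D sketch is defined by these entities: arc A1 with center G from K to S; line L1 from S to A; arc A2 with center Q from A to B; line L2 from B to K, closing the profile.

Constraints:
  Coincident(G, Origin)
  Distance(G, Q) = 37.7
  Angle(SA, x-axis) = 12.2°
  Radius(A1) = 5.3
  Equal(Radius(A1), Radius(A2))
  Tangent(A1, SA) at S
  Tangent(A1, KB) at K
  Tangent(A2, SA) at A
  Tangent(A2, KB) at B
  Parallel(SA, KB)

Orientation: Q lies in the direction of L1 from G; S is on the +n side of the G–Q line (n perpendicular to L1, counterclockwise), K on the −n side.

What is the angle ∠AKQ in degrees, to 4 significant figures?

7.702°

Tangency of A1 to both parallel lines with radius 5.3 puts S and K at G ± 5.3·n: S = (-1.120, 5.180), K = (1.120, -5.180). Equal radii place A and B the same way about Q: A = Q + 5.3·n = (35.73, 13.15), B = Q − 5.3·n = (37.97, 2.787). Then cos ∠AKQ = KA·KQ / (|KA||KQ|), giving 7.702°.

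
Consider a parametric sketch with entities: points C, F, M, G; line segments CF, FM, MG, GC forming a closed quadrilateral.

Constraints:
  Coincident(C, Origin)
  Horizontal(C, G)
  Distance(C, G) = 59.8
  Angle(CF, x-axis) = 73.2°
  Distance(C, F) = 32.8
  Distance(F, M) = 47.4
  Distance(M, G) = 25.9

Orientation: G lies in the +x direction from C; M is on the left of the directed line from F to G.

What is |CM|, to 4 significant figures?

62.10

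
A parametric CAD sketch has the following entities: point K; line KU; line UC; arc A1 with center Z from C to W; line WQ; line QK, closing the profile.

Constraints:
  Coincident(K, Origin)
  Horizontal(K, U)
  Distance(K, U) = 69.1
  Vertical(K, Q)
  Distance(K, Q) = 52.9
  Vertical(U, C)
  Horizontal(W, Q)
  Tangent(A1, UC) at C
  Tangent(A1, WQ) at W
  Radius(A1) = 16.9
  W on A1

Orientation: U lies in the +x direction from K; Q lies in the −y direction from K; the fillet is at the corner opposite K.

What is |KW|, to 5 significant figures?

74.319

The virtual corner opposite K is at (69.100, -52.900). A1 meets UC tangentially, so ZC is at right angles to UC and since A1 is tangent to WQ there, ZW ⟂ WQ, with radius 16.9, so the center Z sits 16.9 in from both sides at Z = (52.200, -36.000). That places the tangent points at C = (69.100, -36.000) on UC and W = (52.200, -52.900) on WQ. Then |KW| = |W − K| = 74.319.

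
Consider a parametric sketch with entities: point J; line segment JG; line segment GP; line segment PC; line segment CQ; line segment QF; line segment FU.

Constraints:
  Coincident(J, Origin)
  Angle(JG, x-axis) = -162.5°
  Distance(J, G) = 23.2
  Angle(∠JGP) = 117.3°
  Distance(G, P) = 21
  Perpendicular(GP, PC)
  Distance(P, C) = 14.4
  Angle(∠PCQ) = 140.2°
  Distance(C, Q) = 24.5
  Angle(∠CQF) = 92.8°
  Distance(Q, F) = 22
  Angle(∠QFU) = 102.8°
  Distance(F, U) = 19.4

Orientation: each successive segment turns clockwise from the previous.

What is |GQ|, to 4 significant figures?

33.65

J is at the origin; JG runs at -162.5° with length 23.2, so G = (-22.13, -6.976). ∠JGP = 117.3° gives GP at 134.8° from the x-axis; with |GP| = 21.0, P = (-36.92, 7.925). GP ⟂ PC, so PC runs at 44.80°; with |PC| = 14.4, C = (-26.71, 18.07). ∠PCQ = 140.2° gives CQ at 5.000° from the x-axis; with |CQ| = 24.5, Q = (-2.299, 20.21). Then |GQ| = |Q − G| = 33.65.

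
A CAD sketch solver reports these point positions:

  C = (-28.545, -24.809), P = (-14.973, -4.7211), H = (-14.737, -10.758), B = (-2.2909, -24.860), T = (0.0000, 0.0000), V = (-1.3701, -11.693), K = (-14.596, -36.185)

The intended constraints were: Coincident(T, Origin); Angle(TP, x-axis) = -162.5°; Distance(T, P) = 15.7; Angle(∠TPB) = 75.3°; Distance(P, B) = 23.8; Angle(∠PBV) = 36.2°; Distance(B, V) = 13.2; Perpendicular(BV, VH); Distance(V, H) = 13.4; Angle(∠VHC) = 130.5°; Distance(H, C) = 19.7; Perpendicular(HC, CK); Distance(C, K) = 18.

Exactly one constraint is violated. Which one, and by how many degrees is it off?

Perpendicular(HC, CK) — off by 5.30°.

T = (0.00, 0.00) ✓; TP at -162.5° ✓; |TP| = 15.70 ✓; ∠TPB = 75.30° ✓; |PB| = 23.80 ✓; ∠PBV = 36.20° ✓; |BV| = 13.20 ✓; ∠(BV, VH) = 90.00° ✓; |VH| = 13.40 ✓; ∠VHC = 130.5° ✓; |HC| = 19.70 ✓; ∠(HC, CK) = 95.30° ✗; |CK| = 18.00 ✓.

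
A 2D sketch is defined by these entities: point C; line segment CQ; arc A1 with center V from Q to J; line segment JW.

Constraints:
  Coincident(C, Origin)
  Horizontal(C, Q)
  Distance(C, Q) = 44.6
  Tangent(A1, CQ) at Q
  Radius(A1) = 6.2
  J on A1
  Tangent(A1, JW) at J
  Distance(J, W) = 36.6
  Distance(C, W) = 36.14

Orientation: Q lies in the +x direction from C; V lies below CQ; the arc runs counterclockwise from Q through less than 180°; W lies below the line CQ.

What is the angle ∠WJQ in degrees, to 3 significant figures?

154°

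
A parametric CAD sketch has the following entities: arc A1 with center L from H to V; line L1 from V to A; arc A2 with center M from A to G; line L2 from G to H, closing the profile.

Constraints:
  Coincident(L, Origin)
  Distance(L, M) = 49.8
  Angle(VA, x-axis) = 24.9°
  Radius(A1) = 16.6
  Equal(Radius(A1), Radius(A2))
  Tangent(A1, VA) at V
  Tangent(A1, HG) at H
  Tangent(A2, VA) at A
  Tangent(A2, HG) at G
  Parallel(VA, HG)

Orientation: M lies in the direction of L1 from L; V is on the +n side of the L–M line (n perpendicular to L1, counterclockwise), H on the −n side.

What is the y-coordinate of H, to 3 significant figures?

-15.1

The slot axis is L1's direction at 24.9°, so u = (cos 24.9°, sin 24.9°) = (0.907, 0.421) and n = (−sin 24.9°, cos 24.9°) = (-0.421, 0.907). L is at the origin and M lies 49.8 along u from L, so M = 49.8·u = (45.2, 21.0). Tangency of A1 to both parallel lines with radius 16.6 puts V and H at L ± 16.6·n: V = (-6.99, 15.1), H = (6.99, -15.1). So H.y = -15.1.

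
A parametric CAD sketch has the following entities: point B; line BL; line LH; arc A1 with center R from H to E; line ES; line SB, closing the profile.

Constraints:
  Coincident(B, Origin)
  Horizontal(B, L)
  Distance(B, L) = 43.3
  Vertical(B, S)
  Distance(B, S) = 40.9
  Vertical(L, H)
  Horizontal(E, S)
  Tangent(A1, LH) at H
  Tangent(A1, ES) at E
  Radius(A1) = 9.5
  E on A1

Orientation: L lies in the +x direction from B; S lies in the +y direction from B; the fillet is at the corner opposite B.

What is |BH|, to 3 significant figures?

53.5

B is at the origin; BL is horizontal with |BL| = 43.3 and L on the +x side, so L = (43.3, 0.00). BS is vertical with |BS| = 40.9 and S on the +y side, so S = (0.00, 40.9). The virtual corner opposite B is at (43.3, 40.9). A1 meets LH tangentially, so RH is at right angles to LH and the tangent condition forces RE to be normal to ES, with radius 9.5, so the center R sits 9.5 in from both sides at R = (33.8, 31.4). That places the tangent points at H = (43.3, 31.4) on LH and E = (33.8, 40.9) on ES. Then |BH| = |H − B| = 53.5.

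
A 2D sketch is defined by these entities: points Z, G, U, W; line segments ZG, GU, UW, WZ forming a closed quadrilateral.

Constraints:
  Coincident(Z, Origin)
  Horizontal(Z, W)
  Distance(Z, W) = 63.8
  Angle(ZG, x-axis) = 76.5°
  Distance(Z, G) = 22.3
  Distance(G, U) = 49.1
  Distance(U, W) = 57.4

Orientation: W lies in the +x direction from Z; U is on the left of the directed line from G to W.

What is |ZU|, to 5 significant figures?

68.361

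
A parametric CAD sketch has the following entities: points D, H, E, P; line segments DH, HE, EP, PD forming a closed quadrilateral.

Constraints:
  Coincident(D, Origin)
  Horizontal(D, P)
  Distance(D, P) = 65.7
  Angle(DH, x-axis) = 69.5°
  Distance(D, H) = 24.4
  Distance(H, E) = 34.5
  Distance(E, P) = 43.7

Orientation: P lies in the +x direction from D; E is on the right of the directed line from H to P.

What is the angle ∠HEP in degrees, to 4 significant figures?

103.2°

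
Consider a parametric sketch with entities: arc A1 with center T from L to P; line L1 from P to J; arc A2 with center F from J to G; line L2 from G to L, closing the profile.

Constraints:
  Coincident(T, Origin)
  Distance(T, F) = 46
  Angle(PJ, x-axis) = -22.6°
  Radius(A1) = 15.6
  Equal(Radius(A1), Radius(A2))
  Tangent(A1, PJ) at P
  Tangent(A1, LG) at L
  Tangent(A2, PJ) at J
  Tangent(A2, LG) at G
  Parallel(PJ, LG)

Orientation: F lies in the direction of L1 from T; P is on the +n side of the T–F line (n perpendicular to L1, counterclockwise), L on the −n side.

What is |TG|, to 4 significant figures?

48.57

Tangency of A1 to both parallel lines with radius 15.6 puts P and L at T ± 15.6·n: P = (5.995, 14.40), L = (-5.995, -14.40). Equal radii place J and G the same way about F: J = F + 15.6·n = (48.46, -3.276), G = F − 15.6·n = (36.47, -32.08). Then |TG| = |G − T| = 48.57.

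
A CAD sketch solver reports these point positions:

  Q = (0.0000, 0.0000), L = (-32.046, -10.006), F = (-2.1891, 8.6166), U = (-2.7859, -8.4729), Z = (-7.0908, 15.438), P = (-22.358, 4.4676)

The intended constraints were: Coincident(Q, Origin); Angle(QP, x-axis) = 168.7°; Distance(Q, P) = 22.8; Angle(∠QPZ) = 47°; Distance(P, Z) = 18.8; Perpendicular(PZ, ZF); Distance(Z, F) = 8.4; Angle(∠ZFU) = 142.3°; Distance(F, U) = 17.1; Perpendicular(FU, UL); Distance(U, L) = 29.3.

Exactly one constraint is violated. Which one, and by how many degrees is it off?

Perpendicular(FU, UL) — off by 5.00°.

Q = (0.00, 0.00) ✓; QP at 168.7° ✓; |QP| = 22.80 ✓; ∠QPZ = 47.00° ✓; |PZ| = 18.80 ✓; ∠(PZ, ZF) = 90.00° ✓; |ZF| = 8.400 ✓; ∠ZFU = 142.3° ✓; |FU| = 17.10 ✓; ∠(FU, UL) = 85.00° ✗; |UL| = 29.30 ✓.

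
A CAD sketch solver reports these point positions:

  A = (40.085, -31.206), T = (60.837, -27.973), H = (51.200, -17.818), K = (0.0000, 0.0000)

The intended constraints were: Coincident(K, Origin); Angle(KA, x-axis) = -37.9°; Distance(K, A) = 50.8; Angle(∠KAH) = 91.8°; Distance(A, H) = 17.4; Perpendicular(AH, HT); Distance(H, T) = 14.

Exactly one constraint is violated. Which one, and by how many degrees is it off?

Perpendicular(AH, HT) — off by 6.80°.

K = (0.00, 0.00) ✓; KA at -37.90° ✓; |KA| = 50.80 ✓; ∠KAH = 91.80° ✓; |AH| = 17.40 ✓; ∠(AH, HT) = 96.80° ✗; |HT| = 14.00 ✓.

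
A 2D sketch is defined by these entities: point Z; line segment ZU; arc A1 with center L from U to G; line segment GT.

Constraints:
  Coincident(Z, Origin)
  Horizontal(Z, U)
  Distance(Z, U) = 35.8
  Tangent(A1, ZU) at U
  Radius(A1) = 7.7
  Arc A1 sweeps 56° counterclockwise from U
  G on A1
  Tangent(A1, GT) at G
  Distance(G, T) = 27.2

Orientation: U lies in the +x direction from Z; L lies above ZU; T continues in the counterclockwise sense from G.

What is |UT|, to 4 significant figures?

33.75

Z is at the origin; ZU is horizontal with |ZU| = 35.8 and U on the +x side, so U = (35.80, 0.000). A1 meets ZU tangentially, so LU is at right angles to ZU, so L = U + (0, 7.7) = (35.80, 7.700). On A1, U sits at bearing -90° from L; a 56° counterclockwise sweep puts G at bearing -34°, so G = L + 7.7·(cos -34°, sin -34°) = (42.18, 3.394). The tangent condition forces LG to be normal to GT, so GT runs along (−sin -34°, cos -34°); with |GT| = 27.2, T = (57.39, 25.94). Then |UT| = |T − U| = 33.75.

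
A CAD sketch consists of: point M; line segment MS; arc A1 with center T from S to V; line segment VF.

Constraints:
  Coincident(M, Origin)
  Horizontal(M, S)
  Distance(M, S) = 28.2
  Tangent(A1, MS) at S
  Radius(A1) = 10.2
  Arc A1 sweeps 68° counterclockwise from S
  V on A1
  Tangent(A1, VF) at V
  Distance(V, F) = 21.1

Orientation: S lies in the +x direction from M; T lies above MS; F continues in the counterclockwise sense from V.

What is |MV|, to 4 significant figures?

38.19

M is at the origin; M and S share the same y with |MS| = 28.2 and S on the +x side, so S = (28.20, 0.000). A1 meets MS tangentially, so TS is at right angles to MS, so T = S + (0, 10.2) = (28.20, 10.20). On A1, S sits at bearing -90° from T; a 68° counterclockwise sweep puts V at bearing -22°, so V = T + 10.2·(cos -22°, sin -22°) = (37.66, 6.379). Then |MV| = |V − M| = 38.19.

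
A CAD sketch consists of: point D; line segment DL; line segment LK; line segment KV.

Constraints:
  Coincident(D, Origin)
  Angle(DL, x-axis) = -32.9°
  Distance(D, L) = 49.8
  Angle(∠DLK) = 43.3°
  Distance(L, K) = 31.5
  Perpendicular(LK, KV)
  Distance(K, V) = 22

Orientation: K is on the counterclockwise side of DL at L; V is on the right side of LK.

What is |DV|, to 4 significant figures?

56.35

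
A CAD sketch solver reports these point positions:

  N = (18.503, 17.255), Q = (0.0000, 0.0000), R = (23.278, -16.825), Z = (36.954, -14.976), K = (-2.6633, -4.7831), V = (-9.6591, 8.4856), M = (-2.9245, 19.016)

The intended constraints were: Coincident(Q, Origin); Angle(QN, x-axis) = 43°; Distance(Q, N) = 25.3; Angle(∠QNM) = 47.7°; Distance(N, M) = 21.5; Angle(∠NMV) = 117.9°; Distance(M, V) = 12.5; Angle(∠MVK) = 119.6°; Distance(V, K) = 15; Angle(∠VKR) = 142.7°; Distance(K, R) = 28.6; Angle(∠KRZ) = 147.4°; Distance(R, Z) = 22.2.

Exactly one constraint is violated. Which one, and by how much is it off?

Distance(R, Z) = 22.2 — off by 8.40.

Q = (0.00, 0.00) ✓; QN at 43.00° ✓; |QN| = 25.30 ✓; ∠QNM = 47.70° ✓; |NM| = 21.50 ✓; ∠NMV = 117.9° ✓; |MV| = 12.50 ✓; ∠MVK = 119.6° ✓; |VK| = 15.00 ✓; ∠VKR = 142.7° ✓; |KR| = 28.60 ✓; ∠KRZ = 147.4° ✓; |RZ| = 13.80 ✗.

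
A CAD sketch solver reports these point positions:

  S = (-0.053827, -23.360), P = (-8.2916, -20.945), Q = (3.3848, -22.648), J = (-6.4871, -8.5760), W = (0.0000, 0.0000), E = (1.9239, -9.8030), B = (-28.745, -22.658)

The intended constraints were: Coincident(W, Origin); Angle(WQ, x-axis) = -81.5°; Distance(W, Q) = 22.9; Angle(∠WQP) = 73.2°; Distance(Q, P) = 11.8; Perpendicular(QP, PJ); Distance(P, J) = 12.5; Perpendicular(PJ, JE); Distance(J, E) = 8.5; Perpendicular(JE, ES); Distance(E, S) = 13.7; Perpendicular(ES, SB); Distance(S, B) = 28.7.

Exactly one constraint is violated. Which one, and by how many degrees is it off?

Perpendicular(ES, SB) — off by 6.90°.

W = (0.00, 0.00) ✓; WQ at -81.50° ✓; |WQ| = 22.90 ✓; ∠WQP = 73.20° ✓; |QP| = 11.80 ✓; ∠(QP, PJ) = 90.00° ✓; |PJ| = 12.50 ✓; ∠(PJ, JE) = 90.00° ✓; |JE| = 8.500 ✓; ∠(JE, ES) = 90.00° ✓; |ES| = 13.70 ✓; ∠(ES, SB) = 83.10° ✗; |SB| = 28.70 ✓.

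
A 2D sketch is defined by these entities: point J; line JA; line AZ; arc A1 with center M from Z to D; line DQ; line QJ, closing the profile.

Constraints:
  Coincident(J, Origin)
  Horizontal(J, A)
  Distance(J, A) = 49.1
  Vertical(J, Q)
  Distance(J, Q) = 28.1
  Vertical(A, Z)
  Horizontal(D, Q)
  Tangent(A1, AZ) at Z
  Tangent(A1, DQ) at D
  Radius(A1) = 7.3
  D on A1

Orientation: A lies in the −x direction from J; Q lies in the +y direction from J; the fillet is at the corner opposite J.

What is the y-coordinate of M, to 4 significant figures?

20.80

J is at the origin; JA is horizontal with |JA| = 49.1 and A on the −x side, so A = (-49.10, 0.000). J and Q share the same x with |JQ| = 28.1 and Q on the +y side, so Q = (0.000, 28.10). The virtual corner opposite J is at (-49.10, 28.10). Tangency of A1 to AZ means the radius MZ is perpendicular to AZ and since A1 is tangent to DQ there, MD ⟂ DQ, with radius 7.3, so the center M sits 7.3 in from both sides at M = (-41.80, 20.80). So M.y = 20.80.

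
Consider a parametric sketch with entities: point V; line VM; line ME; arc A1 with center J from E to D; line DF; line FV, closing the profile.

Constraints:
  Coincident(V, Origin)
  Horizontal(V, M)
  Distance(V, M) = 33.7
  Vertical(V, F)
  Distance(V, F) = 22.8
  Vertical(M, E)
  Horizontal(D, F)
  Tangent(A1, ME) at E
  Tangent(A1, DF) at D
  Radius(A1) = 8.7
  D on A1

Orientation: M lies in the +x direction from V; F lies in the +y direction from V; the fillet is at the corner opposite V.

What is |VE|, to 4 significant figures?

36.53

The virtual corner opposite V is at (33.70, 22.80). The tangent condition forces JE to be normal to ME and the tangent condition forces JD to be normal to DF, with radius 8.7, so the center J sits 8.7 in from both sides at J = (25.00, 14.10). That places the tangent points at E = (33.70, 14.10) on ME and D = (25.00, 22.80) on DF. Then |VE| = |E − V| = 36.53.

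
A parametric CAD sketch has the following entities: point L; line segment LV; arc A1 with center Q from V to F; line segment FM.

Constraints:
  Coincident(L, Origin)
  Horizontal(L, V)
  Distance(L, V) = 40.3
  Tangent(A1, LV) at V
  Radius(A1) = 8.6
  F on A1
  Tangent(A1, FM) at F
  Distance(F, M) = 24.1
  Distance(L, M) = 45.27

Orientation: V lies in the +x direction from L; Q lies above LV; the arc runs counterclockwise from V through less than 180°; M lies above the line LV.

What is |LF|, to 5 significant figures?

48.973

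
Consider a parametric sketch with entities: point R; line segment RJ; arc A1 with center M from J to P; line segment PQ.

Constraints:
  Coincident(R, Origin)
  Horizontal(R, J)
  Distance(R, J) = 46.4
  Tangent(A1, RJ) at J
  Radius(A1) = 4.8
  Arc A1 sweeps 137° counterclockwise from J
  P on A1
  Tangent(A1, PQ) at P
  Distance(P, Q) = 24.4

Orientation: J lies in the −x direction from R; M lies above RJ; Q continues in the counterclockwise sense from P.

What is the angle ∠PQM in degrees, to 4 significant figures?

11.13°

R is at the origin; RJ is horizontal with |RJ| = 46.4 and J on the −x side, so J = (-46.40, 0.000). A1 meets RJ tangentially, so MJ is at right angles to RJ, so M = J + (0, 4.8) = (-46.40, 4.800). On A1, J sits at bearing -90° from M; a 137° counterclockwise sweep puts P at bearing 47°, so P = M + 4.8·(cos 47°, sin 47°) = (-43.13, 8.310). A1 meets PQ tangentially, so MP is at right angles to PQ, so PQ runs along (−sin 47°, cos 47°); with |PQ| = 24.4, Q = (-60.97, 24.95). Then cos ∠PQM = QP·QM / (|QP||QM|), giving 11.13°.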